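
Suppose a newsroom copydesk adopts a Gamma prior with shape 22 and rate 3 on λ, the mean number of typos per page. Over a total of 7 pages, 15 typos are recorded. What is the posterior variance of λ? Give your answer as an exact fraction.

37/100

Total count 15 over total exposure 7 pages.
Gamma(α, β) with Poisson data over total exposure Σt gives posterior Gamma(α+Σx, β+Σt) = Gamma(37, 10).
Posterior variance = α'/β'² = 37/100.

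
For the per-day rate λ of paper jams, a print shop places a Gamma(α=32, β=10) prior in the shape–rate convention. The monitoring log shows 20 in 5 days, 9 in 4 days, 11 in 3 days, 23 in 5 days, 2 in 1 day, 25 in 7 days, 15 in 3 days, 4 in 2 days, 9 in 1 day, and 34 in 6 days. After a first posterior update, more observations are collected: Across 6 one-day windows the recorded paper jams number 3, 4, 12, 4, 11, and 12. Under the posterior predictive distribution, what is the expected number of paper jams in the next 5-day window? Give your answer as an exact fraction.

1150/53

Total count: 20 + 9 + 11 + 23 + 2 + 25 + 15 + 4 + 9 + 34 = 152.
Total exposure: 5 + 4 + 3 + 5 + 1 + 7 + 3 + 2 + 1 + 6 = 37 days.
After the first batch: Gamma(32 + 152, 10 + 37) = Gamma(184, 47).
Total count: 3 + 4 + 12 + 4 + 11 + 12 = 46.
Total exposure: 6 days.
After the second batch: Gamma(184 + 46, 47 + 6) = Gamma(230, 53).
Predictive mean over a 5-day window = T·E[λ|data] = 5·230/53 = 1150/53.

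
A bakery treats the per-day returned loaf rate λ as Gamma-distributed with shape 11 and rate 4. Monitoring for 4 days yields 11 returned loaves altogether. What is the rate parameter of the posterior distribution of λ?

Total count 11 over total exposure 4 days.
The Gamma prior is conjugate for the Poisson rate, so λ | data ~ Gamma(11+11, 4+4) = Gamma(22, 8).

8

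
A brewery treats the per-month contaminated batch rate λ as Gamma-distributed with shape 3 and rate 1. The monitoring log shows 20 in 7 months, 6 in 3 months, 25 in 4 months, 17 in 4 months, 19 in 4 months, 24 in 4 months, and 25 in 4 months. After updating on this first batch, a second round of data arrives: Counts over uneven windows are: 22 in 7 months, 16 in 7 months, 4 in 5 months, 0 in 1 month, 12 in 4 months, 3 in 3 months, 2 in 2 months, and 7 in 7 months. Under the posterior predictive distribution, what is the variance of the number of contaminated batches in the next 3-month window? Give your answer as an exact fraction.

43050/4489

Total count: 20 + 6 + 25 + 17 + 19 + 24 + 25 = 136.
Total exposure: 7 + 3 + 4 + 4 + 4 + 4 + 4 = 30 months.
After the first batch: Gamma(3 + 136, 1 + 30) = Gamma(139, 31).
Total count: 22 + 16 + 4 + 0 + 12 + 3 + 2 + 7 = 66.
Total exposure: 7 + 7 + 5 + 1 + 4 + 3 + 2 + 7 = 36 months.
After the second batch: Gamma(139 + 66, 31 + 36) = Gamma(205, 67).
The posterior predictive for a window of length T is Negative Binomial with variance T·α'·(β'+T)/β'² = 3·205·70/4489 = 43050/4489.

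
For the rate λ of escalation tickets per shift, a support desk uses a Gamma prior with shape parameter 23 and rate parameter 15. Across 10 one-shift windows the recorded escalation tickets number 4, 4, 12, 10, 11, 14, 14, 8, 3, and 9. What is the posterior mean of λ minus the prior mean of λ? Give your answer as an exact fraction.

221/75

Total count: 4 + 4 + 12 + 10 + 11 + 14 + 14 + 8 + 3 + 9 = 89.
Total exposure: 10 shifts.
Conjugate update: add total count to the shape and total exposure to the rate, giving Gamma(112, 25).
Posterior mean = 112/25 = 112/25; prior mean = 23/15 = 23/15. Difference = 112/25 − 23/15 = 221/75.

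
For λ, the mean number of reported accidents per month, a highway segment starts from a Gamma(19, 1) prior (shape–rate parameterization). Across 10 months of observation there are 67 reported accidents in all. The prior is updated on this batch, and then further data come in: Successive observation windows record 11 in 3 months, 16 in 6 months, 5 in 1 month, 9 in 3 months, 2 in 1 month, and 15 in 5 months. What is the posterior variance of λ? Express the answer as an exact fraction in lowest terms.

4/25

Total count 67 over total exposure 10 months.
After the first batch: Gamma(19 + 67, 1 + 10) = Gamma(86, 11).
Total count: 11 + 16 + 5 + 9 + 2 + 15 = 58.
Total exposure: 3 + 6 + 1 + 3 + 1 + 5 = 19 months.
After the second batch: Gamma(86 + 58, 11 + 19) = Gamma(144, 30).
Posterior variance = α'/β'² = 144/900 = 4/25.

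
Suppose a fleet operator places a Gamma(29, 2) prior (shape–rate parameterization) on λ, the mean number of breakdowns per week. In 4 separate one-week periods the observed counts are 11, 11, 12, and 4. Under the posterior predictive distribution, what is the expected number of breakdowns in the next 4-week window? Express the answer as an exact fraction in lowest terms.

Total count: 11 + 11 + 12 + 4 = 38.
Total exposure: 4 weeks.
By Gamma–Poisson conjugacy, the posterior is Gamma(α + Σx, β + Σt) = Gamma(29 + 38, 2 + 4) = Gamma(67, 6).
Predictive mean over a 4-week window = T·E[λ|data] = 4·67/6 = 134/3.

134/3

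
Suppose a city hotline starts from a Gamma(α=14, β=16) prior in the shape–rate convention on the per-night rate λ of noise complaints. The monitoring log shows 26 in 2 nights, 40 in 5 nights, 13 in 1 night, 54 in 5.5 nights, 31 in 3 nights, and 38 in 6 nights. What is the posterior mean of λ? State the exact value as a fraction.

432/77

Total count: 26 + 40 + 13 + 54 + 31 + 38 = 202.
Total exposure: 2 + 5 + 1 + 5.5 + 3 + 6 = 22.5 nights.
Conjugate update: add total count to the shape and total exposure to the rate, giving Gamma(216, 77/2).
Posterior mean = α'/β' = 216/(77/2) = 432/77.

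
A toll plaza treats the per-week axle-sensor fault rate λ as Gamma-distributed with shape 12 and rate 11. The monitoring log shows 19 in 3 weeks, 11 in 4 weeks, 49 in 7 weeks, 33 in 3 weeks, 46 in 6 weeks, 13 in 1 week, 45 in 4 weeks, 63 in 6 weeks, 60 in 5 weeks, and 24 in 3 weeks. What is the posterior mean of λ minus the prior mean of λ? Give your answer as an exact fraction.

3489/583

Total count: 19 + 11 + 49 + 33 + 46 + 13 + 45 + 63 + 60 + 24 = 363.
Total exposure: 3 + 4 + 7 + 3 + 6 + 1 + 4 + 6 + 5 + 3 = 42 weeks.
By Gamma–Poisson conjugacy, the posterior is Gamma(α + Σx, β + Σt) = Gamma(12 + 363, 11 + 42) = Gamma(375, 53).
Posterior mean = 375/53 = 375/53; prior mean = 12/11 = 12/11. Difference = 375/53 − 12/11 = 3489/583.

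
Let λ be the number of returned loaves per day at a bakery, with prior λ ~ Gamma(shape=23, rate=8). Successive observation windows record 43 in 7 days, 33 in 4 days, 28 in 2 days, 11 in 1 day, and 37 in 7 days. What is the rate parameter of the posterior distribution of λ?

29

Total count: 43 + 33 + 28 + 11 + 37 = 152.
Total exposure: 7 + 4 + 2 + 1 + 7 = 21 days.
Gamma(α, β) with Poisson data over total exposure Σt gives posterior Gamma(α+Σx, β+Σt) = Gamma(175, 29).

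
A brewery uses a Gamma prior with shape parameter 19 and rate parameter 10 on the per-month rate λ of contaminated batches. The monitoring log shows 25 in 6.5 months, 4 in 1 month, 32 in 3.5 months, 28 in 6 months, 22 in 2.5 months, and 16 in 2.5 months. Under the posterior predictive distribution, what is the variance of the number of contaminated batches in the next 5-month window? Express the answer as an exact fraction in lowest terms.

Total count: 25 + 4 + 32 + 28 + 22 + 16 = 127.
Total exposure: 6.5 + 1 + 3.5 + 6 + 2.5 + 2.5 = 22 months.
Conjugate update: add total count to the shape and total exposure to the rate, giving Gamma(146, 32).
The posterior predictive for a window of length T is Negative Binomial with variance T·α'·(β'+T)/β'² = 5·146·37/1024 = 13505/512.

13505/512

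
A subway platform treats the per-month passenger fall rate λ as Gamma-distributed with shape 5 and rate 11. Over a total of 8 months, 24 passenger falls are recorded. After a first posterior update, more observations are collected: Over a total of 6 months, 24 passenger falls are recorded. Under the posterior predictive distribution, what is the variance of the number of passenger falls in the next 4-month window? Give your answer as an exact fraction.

6148/625

Total count 24 over total exposure 8 months.
After the first batch: Gamma(5 + 24, 11 + 8) = Gamma(29, 19).
Total count 24 over total exposure 6 months.
After the second batch: Gamma(29 + 24, 19 + 6) = Gamma(53, 25).
The posterior predictive for a window of length T is Negative Binomial with variance T·α'·(β'+T)/β'² = 4·53·29/625 = 6148/625.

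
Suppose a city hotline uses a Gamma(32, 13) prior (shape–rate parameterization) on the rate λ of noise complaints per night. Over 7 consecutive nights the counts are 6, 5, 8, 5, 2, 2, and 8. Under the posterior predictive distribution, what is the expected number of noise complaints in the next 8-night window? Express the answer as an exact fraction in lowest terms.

136/5

Total count: 6 + 5 + 8 + 5 + 2 + 2 + 8 = 36.
Total exposure: 7 nights.
Gamma(α, β) with Poisson data over total exposure Σt gives posterior Gamma(α+Σx, β+Σt) = Gamma(68, 20).
Predictive mean over an 8-night window = T·E[λ|data] = 8·68/20 = 136/5.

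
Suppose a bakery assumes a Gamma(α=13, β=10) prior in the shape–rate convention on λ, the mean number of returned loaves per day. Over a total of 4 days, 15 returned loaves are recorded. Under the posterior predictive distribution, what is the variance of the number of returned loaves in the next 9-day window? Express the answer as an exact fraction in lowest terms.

Total count 15 over total exposure 4 days.
By Gamma–Poisson conjugacy, the posterior is Gamma(α + Σx, β + Σt) = Gamma(13 + 15, 10 + 4) = Gamma(28, 14).
The posterior predictive for a window of length T is Negative Binomial with variance T·α'·(β'+T)/β'² = 9·28·23/196 = 207/7.

207/7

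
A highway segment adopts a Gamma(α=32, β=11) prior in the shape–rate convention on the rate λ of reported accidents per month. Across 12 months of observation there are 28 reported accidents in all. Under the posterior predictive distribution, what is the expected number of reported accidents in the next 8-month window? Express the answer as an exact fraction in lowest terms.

Total count 28 over total exposure 12 months.
The Gamma prior is conjugate for the Poisson rate, so λ | data ~ Gamma(32+28, 11+12) = Gamma(60, 23).
Predictive mean over an 8-month window = T·E[λ|data] = 8·60/23 = 480/23.

480/23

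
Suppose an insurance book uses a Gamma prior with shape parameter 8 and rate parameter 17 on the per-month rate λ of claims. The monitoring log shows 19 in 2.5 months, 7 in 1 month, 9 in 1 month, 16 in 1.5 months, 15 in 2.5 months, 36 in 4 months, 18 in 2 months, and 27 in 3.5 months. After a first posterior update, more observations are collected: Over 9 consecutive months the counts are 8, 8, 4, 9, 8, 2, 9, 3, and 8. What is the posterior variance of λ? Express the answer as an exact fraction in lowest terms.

Total count: 19 + 7 + 9 + 16 + 15 + 36 + 18 + 27 = 147.
Total exposure: 2.5 + 1 + 1 + 1.5 + 2.5 + 4 + 2 + 3.5 = 18 months.
After the first batch: Gamma(8 + 147, 17 + 18) = Gamma(155, 35).
Total count: 8 + 8 + 4 + 9 + 8 + 2 + 9 + 3 + 8 = 59.
Total exposure: 9 months.
After the second batch: Gamma(155 + 59, 35 + 9) = Gamma(214, 44).
Posterior variance = α'/β'² = 214/1936 = 107/968.

107/968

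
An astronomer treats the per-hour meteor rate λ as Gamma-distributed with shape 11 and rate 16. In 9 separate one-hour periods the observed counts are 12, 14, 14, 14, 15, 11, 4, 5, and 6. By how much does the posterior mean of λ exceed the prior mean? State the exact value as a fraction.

1421/400

Total count: 12 + 14 + 14 + 14 + 15 + 11 + 4 + 5 + 6 = 95.
Total exposure: 9 hours.
Conjugate update: add total count to the shape and total exposure to the rate, giving Gamma(106, 25).
Posterior mean = 106/25 = 106/25; prior mean = 11/16 = 11/16. Difference = 106/25 − 11/16 = 1421/400.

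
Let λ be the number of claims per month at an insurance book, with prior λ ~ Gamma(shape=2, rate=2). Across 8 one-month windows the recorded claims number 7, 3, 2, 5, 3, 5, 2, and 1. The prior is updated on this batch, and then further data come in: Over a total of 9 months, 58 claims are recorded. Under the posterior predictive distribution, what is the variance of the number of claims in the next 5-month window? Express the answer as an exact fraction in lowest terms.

Total count: 7 + 3 + 2 + 5 + 3 + 5 + 2 + 1 = 28.
Total exposure: 8 months.
After the first batch: Gamma(2 + 28, 2 + 8) = Gamma(30, 10).
Total count 58 over total exposure 9 months.
After the second batch: Gamma(30 + 58, 10 + 9) = Gamma(88, 19).
The posterior predictive for a window of length T is Negative Binomial with variance T·α'·(β'+T)/β'² = 5·88·24/361 = 10560/361.

10560/361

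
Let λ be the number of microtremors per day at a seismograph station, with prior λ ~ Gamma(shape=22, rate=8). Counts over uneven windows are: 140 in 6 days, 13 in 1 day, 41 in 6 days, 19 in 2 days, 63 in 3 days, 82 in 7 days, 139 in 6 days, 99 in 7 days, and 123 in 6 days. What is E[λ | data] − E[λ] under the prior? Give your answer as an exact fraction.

Total count: 140 + 13 + 41 + 19 + 63 + 82 + 139 + 99 + 123 = 719.
Total exposure: 6 + 1 + 6 + 2 + 3 + 7 + 6 + 7 + 6 = 44 days.
By Gamma–Poisson conjugacy, the posterior is Gamma(α + Σx, β + Σt) = Gamma(22 + 719, 8 + 44) = Gamma(741, 52).
Posterior mean = 741/52 = 57/4; prior mean = 22/8 = 11/4. Difference = 57/4 − 11/4 = 23/2.

23/2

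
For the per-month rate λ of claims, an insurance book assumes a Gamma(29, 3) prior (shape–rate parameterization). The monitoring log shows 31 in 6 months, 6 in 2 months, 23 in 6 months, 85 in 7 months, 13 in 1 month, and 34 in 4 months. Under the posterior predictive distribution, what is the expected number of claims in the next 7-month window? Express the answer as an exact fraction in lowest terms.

Total count: 31 + 6 + 23 + 85 + 13 + 34 = 192.
Total exposure: 6 + 2 + 6 + 7 + 1 + 4 = 26 months.
Conjugate update: add total count to the shape and total exposure to the rate, giving Gamma(221, 29).
Predictive mean over a 7-month window = T·E[λ|data] = 7·221/29 = 1547/29.

1547/29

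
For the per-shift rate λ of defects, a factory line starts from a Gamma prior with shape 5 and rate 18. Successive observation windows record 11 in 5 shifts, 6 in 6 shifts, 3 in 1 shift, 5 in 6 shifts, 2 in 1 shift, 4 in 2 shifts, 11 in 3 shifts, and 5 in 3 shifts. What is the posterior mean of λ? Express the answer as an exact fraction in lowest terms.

Total count: 11 + 6 + 3 + 5 + 2 + 4 + 11 + 5 = 47.
Total exposure: 5 + 6 + 1 + 6 + 1 + 2 + 3 + 3 = 27 shifts.
By Gamma–Poisson conjugacy, the posterior is Gamma(α + Σx, β + Σt) = Gamma(5 + 47, 18 + 27) = Gamma(52, 45).
Posterior mean = α'/β' = 52/45.

52/45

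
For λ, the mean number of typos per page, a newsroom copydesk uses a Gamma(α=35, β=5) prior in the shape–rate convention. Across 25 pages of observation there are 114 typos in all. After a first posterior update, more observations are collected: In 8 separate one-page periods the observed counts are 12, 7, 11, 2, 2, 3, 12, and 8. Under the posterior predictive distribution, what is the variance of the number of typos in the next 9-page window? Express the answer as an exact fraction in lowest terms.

Total count 114 over total exposure 25 pages.
After the first batch: Gamma(35 + 114, 5 + 25) = Gamma(149, 30).
Total count: 12 + 7 + 11 + 2 + 2 + 3 + 12 + 8 = 57.
Total exposure: 8 pages.
After the second batch: Gamma(149 + 57, 30 + 8) = Gamma(206, 38).
The posterior predictive for a window of length T is Negative Binomial with variance T·α'·(β'+T)/β'² = 9·206·47/1444 = 43569/722.

43569/722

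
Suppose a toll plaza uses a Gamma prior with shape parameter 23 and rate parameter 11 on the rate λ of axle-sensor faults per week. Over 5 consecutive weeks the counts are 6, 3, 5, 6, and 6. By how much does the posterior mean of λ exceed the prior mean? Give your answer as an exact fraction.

Total count: 6 + 3 + 5 + 6 + 6 = 26.
Total exposure: 5 weeks.
Gamma(α, β) with Poisson data over total exposure Σt gives posterior Gamma(α+Σx, β+Σt) = Gamma(49, 16).
Posterior mean = 49/16 = 49/16; prior mean = 23/11 = 23/11. Difference = 49/16 − 23/11 = 171/176.

171/176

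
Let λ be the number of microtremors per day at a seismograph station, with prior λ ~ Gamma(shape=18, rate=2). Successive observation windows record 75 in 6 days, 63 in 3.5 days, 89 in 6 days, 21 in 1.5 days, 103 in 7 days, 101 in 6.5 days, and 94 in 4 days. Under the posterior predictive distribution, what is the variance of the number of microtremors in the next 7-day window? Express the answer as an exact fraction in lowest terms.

Total count: 75 + 63 + 89 + 21 + 103 + 101 + 94 = 546.
Total exposure: 6 + 3.5 + 6 + 1.5 + 7 + 6.5 + 4 = 34.5 days.
Gamma(α, β) with Poisson data over total exposure Σt gives posterior Gamma(α+Σx, β+Σt) = Gamma(564, 73/2).
The posterior predictive for a window of length T is Negative Binomial with variance T·α'·(β'+T)/β'² = 7·564·(87/2)/(5329/4) = 686952/5329.

686952/5329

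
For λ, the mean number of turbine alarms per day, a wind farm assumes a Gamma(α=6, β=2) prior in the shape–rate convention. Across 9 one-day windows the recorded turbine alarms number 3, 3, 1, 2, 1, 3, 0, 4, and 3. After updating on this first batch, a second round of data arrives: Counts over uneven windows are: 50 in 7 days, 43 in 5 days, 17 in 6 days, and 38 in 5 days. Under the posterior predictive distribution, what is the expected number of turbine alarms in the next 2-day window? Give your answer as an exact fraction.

174/17

Total count: 3 + 3 + 1 + 2 + 1 + 3 + 0 + 4 + 3 = 20.
Total exposure: 9 days.
After the first batch: Gamma(6 + 20, 2 + 9) = Gamma(26, 11).
Total count: 50 + 43 + 17 + 38 = 148.
Total exposure: 7 + 5 + 6 + 5 = 23 days.
After the second batch: Gamma(26 + 148, 11 + 23) = Gamma(174, 34).
Predictive mean over a 2-day window = T·E[λ|data] = 2·174/34 = 174/17.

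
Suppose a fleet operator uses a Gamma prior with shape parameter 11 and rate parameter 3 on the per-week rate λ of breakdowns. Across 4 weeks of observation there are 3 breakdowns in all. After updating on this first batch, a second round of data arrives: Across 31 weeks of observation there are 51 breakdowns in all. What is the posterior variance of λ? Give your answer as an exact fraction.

Total count 3 over total exposure 4 weeks.
After the first batch: Gamma(11 + 3, 3 + 4) = Gamma(14, 7).
Total count 51 over total exposure 31 weeks.
After the second batch: Gamma(14 + 51, 7 + 31) = Gamma(65, 38).
Posterior variance = α'/β'² = 65/1444.

65/1444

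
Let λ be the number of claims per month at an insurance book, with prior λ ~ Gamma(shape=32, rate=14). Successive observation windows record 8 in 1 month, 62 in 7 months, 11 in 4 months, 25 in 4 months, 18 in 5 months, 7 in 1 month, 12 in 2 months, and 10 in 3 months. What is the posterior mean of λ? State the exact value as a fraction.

185/41

Total count: 8 + 62 + 11 + 25 + 18 + 7 + 12 + 10 = 153.
Total exposure: 1 + 7 + 4 + 4 + 5 + 1 + 2 + 3 = 27 months.
Conjugate update: add total count to the shape and total exposure to the rate, giving Gamma(185, 41).
Posterior mean = α'/β' = 185/41.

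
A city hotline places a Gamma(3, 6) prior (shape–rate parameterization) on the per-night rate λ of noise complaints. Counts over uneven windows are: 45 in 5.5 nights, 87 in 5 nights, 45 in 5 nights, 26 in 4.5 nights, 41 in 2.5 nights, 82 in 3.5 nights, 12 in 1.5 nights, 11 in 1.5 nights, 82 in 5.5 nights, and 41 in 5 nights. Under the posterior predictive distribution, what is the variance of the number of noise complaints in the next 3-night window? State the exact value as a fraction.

276450/8281

Total count: 45 + 87 + 45 + 26 + 41 + 82 + 12 + 11 + 82 + 41 = 472.
Total exposure: 5.5 + 5 + 5 + 4.5 + 2.5 + 3.5 + 1.5 + 1.5 + 5.5 + 5 = 39.5 nights.
The Gamma prior is conjugate for the Poisson rate, so λ | data ~ Gamma(3+472, 6+39.5) = Gamma(475, 91/2).
The posterior predictive for a window of length T is Negative Binomial with variance T·α'·(β'+T)/β'² = 3·475·(97/2)/(8281/4) = 276450/8281.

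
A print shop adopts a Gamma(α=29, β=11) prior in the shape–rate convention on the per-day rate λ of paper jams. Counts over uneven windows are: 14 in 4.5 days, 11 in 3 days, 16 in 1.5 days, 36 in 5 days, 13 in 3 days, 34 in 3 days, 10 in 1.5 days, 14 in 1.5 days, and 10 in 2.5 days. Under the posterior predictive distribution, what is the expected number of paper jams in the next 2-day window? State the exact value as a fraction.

Total count: 14 + 11 + 16 + 36 + 13 + 34 + 10 + 14 + 10 = 158.
Total exposure: 4.5 + 3 + 1.5 + 5 + 3 + 3 + 1.5 + 1.5 + 2.5 = 25.5 days.
Gamma(α, β) with Poisson data over total exposure Σt gives posterior Gamma(α+Σx, β+Σt) = Gamma(187, 73/2).
Predictive mean over a 2-day window = T·E[λ|data] = 2·187/(73/2) = 748/73.

748/73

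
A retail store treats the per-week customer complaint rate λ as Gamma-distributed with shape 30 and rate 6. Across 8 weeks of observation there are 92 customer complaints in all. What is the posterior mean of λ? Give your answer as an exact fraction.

Total count 92 over total exposure 8 weeks.
The Gamma prior is conjugate for the Poisson rate, so λ | data ~ Gamma(30+92, 6+8) = Gamma(122, 14).
Posterior mean = α'/β' = 122/14 = 61/7.

61/7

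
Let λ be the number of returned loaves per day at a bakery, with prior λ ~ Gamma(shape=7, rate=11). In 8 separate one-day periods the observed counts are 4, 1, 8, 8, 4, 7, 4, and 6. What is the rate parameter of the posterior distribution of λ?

Total count: 4 + 1 + 8 + 8 + 4 + 7 + 4 + 6 = 42.
Total exposure: 8 days.
Posterior: α' = 7 + 42 = 49, β' = 11 + 8 = 19.

19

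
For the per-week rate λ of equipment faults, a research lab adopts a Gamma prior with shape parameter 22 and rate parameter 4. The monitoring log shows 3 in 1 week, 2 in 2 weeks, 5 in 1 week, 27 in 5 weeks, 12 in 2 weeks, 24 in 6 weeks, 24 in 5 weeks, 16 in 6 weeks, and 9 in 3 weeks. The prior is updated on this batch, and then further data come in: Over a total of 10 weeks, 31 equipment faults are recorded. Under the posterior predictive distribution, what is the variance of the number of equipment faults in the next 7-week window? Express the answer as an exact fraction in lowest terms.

Total count: 3 + 2 + 5 + 27 + 12 + 24 + 24 + 16 + 9 = 122.
Total exposure: 1 + 2 + 1 + 5 + 2 + 6 + 5 + 6 + 3 = 31 weeks.
After the first batch: Gamma(22 + 122, 4 + 31) = Gamma(144, 35).
Total count 31 over total exposure 10 weeks.
After the second batch: Gamma(144 + 31, 35 + 10) = Gamma(175, 45).
The posterior predictive for a window of length T is Negative Binomial with variance T·α'·(β'+T)/β'² = 7·175·52/2025 = 2548/81.

2548/81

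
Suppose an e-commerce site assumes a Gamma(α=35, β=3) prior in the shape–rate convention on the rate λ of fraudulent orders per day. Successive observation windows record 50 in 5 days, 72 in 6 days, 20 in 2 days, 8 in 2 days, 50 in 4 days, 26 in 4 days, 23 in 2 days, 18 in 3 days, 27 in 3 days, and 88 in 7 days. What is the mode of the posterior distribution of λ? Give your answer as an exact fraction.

416/41

Total count: 50 + 72 + 20 + 8 + 50 + 26 + 23 + 18 + 27 + 88 = 382.
Total exposure: 5 + 6 + 2 + 2 + 4 + 4 + 2 + 3 + 3 + 7 = 38 days.
Conjugate update: add total count to the shape and total exposure to the rate, giving Gamma(417, 41).
Posterior mode = (α'−1)/β' = 416/41.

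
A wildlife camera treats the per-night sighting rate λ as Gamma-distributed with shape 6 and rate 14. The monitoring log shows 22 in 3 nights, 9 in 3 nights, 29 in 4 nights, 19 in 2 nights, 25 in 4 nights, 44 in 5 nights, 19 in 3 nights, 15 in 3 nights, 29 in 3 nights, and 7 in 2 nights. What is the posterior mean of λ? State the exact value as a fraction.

112/23

Total count: 22 + 9 + 29 + 19 + 25 + 44 + 19 + 15 + 29 + 7 = 218.
Total exposure: 3 + 3 + 4 + 2 + 4 + 5 + 3 + 3 + 3 + 2 = 32 nights.
Gamma(α, β) with Poisson data over total exposure Σt gives posterior Gamma(α+Σx, β+Σt) = Gamma(224, 46).
Posterior mean = α'/β' = 224/46 = 112/23.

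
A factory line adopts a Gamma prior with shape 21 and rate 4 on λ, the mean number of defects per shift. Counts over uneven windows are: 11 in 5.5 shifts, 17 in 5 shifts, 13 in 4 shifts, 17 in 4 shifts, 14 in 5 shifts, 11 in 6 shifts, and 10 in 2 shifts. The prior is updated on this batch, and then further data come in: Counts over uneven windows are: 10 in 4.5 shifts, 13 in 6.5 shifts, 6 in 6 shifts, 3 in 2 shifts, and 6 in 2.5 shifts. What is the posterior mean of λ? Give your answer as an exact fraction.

Total count: 11 + 17 + 13 + 17 + 14 + 11 + 10 = 93.
Total exposure: 5.5 + 5 + 4 + 4 + 5 + 6 + 2 = 31.5 shifts.
After the first batch: Gamma(21 + 93, 4 + 31.5) = Gamma(114, 71/2).
Total count: 10 + 13 + 6 + 3 + 6 = 38.
Total exposure: 4.5 + 6.5 + 6 + 2 + 2.5 = 21.5 shifts.
After the second batch: Gamma(114 + 38, 71/2 + 21.5) = Gamma(152, 57).
Posterior mean = α'/β' = 152/57 = 8/3.

8/3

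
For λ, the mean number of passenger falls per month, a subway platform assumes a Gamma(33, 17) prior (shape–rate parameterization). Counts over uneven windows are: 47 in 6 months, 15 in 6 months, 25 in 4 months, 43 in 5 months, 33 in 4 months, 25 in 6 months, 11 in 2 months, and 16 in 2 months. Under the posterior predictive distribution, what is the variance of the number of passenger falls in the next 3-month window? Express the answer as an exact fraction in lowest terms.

5115/338

Total count: 47 + 15 + 25 + 43 + 33 + 25 + 11 + 16 = 215.
Total exposure: 6 + 6 + 4 + 5 + 4 + 6 + 2 + 2 = 35 months.
The Gamma prior is conjugate for the Poisson rate, so λ | data ~ Gamma(33+215, 17+35) = Gamma(248, 52).
The posterior predictive for a window of length T is Negative Binomial with variance T·α'·(β'+T)/β'² = 3·248·55/2704 = 5115/338.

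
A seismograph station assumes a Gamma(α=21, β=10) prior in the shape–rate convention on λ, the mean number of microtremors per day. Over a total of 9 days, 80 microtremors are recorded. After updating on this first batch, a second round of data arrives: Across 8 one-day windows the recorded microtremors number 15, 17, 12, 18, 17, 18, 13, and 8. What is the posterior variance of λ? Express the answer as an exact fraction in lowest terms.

Total count 80 over total exposure 9 days.
After the first batch: Gamma(21 + 80, 10 + 9) = Gamma(101, 19).
Total count: 15 + 17 + 12 + 18 + 17 + 18 + 13 + 8 = 118.
Total exposure: 8 days.
After the second batch: Gamma(101 + 118, 19 + 8) = Gamma(219, 27).
Posterior variance = α'/β'² = 219/729 = 73/243.

73/243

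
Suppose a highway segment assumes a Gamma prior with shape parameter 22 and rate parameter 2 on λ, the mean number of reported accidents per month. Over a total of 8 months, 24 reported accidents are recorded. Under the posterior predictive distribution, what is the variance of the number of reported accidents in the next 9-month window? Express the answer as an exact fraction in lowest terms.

Total count 24 over total exposure 8 months.
Gamma(α, β) with Poisson data over total exposure Σt gives posterior Gamma(α+Σx, β+Σt) = Gamma(46, 10).
The posterior predictive for a window of length T is Negative Binomial with variance T·α'·(β'+T)/β'² = 9·46·19/100 = 3933/50.

3933/50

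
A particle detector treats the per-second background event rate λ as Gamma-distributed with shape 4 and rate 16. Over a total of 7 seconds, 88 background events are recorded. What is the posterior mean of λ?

4

Total count 88 over total exposure 7 seconds.
Gamma(α, β) with Poisson data over total exposure Σt gives posterior Gamma(α+Σx, β+Σt) = Gamma(92, 23).
Posterior mean = α'/β' = 92/23 = 4.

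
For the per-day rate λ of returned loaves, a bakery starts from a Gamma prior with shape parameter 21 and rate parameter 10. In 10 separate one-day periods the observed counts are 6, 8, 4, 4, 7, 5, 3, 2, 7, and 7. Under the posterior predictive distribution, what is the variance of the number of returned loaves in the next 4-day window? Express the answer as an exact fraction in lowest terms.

Total count: 6 + 8 + 4 + 4 + 7 + 5 + 3 + 2 + 7 + 7 = 53.
Total exposure: 10 days.
Conjugate update: add total count to the shape and total exposure to the rate, giving Gamma(74, 20).
The posterior predictive for a window of length T is Negative Binomial with variance T·α'·(β'+T)/β'² = 4·74·24/400 = 444/25.

444/25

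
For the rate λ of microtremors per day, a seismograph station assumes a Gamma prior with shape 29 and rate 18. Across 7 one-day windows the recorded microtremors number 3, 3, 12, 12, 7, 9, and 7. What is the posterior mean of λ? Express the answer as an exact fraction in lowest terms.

82/25

Total count: 3 + 3 + 12 + 12 + 7 + 9 + 7 = 53.
Total exposure: 7 days.
By Gamma–Poisson conjugacy, the posterior is Gamma(α + Σx, β + Σt) = Gamma(29 + 53, 18 + 7) = Gamma(82, 25).
Posterior mean = α'/β' = 82/25.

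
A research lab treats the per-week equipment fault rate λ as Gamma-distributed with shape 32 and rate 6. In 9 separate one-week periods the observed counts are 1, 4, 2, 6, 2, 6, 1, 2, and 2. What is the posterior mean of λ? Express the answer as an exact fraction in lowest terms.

Total count: 1 + 4 + 2 + 6 + 2 + 6 + 1 + 2 + 2 = 26.
Total exposure: 9 weeks.
Posterior: α' = 32 + 26 = 58, β' = 6 + 9 = 15.
Posterior mean = α'/β' = 58/15.

58/15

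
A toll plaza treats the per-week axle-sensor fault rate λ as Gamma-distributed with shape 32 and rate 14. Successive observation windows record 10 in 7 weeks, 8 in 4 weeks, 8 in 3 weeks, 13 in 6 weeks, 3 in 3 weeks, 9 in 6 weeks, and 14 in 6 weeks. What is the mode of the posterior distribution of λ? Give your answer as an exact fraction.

96/49

Total count: 10 + 8 + 8 + 13 + 3 + 9 + 14 = 65.
Total exposure: 7 + 4 + 3 + 6 + 3 + 6 + 6 = 35 weeks.
Gamma(α, β) with Poisson data over total exposure Σt gives posterior Gamma(α+Σx, β+Σt) = Gamma(97, 49).
Posterior mode = (α'−1)/β' = 96/49.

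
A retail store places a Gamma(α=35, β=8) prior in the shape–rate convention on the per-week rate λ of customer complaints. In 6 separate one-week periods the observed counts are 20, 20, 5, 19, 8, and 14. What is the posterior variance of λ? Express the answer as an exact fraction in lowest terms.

Total count: 20 + 20 + 5 + 19 + 8 + 14 = 86.
Total exposure: 6 weeks.
By Gamma–Poisson conjugacy, the posterior is Gamma(α + Σx, β + Σt) = Gamma(35 + 86, 8 + 6) = Gamma(121, 14).
Posterior variance = α'/β'² = 121/196.

121/196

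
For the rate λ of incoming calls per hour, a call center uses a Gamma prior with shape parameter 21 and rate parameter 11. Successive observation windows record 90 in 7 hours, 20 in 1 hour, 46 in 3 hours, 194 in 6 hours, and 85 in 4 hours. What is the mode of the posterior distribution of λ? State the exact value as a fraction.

Total count: 90 + 20 + 46 + 194 + 85 = 435.
Total exposure: 7 + 1 + 3 + 6 + 4 = 21 hours.
The Gamma prior is conjugate for the Poisson rate, so λ | data ~ Gamma(21+435, 11+21) = Gamma(456, 32).
Posterior mode = (α'−1)/β' = 455/32.

455/32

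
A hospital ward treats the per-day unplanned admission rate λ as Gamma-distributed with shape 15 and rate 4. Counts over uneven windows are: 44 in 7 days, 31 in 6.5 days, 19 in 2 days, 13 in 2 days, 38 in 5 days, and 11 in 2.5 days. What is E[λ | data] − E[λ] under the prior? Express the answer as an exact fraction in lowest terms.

Total count: 44 + 31 + 19 + 13 + 38 + 11 = 156.
Total exposure: 7 + 6.5 + 2 + 2 + 5 + 2.5 = 25 days.
Posterior: α' = 15 + 156 = 171, β' = 4 + 25 = 29.
Posterior mean = 171/29 = 171/29; prior mean = 15/4 = 15/4. Difference = 171/29 − 15/4 = 249/116.

249/116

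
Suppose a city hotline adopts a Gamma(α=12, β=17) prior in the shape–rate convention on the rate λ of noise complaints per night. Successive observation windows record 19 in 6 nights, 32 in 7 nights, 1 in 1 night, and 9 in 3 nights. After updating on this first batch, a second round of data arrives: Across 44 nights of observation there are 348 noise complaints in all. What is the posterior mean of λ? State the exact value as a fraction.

421/78

Total count: 19 + 32 + 1 + 9 = 61.
Total exposure: 6 + 7 + 1 + 3 = 17 nights.
After the first batch: Gamma(12 + 61, 17 + 17) = Gamma(73, 34).
Total count 348 over total exposure 44 nights.
After the second batch: Gamma(73 + 348, 34 + 44) = Gamma(421, 78).
Posterior mean = α'/β' = 421/78.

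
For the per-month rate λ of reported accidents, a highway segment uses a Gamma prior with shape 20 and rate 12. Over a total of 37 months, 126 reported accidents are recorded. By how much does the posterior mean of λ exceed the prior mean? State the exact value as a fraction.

193/147

Total count 126 over total exposure 37 months.
By Gamma–Poisson conjugacy, the posterior is Gamma(α + Σx, β + Σt) = Gamma(20 + 126, 12 + 37) = Gamma(146, 49).
Posterior mean = 146/49 = 146/49; prior mean = 20/12 = 5/3. Difference = 146/49 − 5/3 = 193/147.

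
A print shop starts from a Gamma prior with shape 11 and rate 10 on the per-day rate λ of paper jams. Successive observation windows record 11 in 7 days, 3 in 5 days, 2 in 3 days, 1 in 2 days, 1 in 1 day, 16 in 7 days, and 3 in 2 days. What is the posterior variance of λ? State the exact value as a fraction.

48/1369

Total count: 11 + 3 + 2 + 1 + 1 + 16 + 3 = 37.
Total exposure: 7 + 5 + 3 + 2 + 1 + 7 + 2 = 27 days.
The Gamma prior is conjugate for the Poisson rate, so λ | data ~ Gamma(11+37, 10+27) = Gamma(48, 37).
Posterior variance = α'/β'² = 48/1369.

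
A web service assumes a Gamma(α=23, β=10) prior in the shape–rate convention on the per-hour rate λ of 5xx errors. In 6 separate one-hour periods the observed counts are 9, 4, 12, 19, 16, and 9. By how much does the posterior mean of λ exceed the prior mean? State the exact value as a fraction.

69/20

Total count: 9 + 4 + 12 + 19 + 16 + 9 = 69.
Total exposure: 6 hours.
Conjugate update: add total count to the shape and total exposure to the rate, giving Gamma(92, 16).
Posterior mean = 92/16 = 23/4; prior mean = 23/10 = 23/10. Difference = 23/4 − 23/10 = 69/20.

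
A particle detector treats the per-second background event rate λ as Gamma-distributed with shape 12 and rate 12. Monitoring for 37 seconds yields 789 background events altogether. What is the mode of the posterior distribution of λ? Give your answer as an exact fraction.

800/49

Total count 789 over total exposure 37 seconds.
By Gamma–Poisson conjugacy, the posterior is Gamma(α + Σx, β + Σt) = Gamma(12 + 789, 12 + 37) = Gamma(801, 49).
Posterior mode = (α'−1)/β' = 800/49.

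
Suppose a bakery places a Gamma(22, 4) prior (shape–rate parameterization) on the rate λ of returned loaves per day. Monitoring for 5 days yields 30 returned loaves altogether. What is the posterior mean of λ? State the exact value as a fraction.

52/9

Total count 30 over total exposure 5 days.
Conjugate update: add total count to the shape and total exposure to the rate, giving Gamma(52, 9).
Posterior mean = α'/β' = 52/9.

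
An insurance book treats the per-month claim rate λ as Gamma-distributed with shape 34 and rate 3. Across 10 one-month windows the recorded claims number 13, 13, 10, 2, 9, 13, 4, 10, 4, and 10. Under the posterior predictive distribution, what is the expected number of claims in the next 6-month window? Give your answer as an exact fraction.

732/13

Total count: 13 + 13 + 10 + 2 + 9 + 13 + 4 + 10 + 4 + 10 = 88.
Total exposure: 10 months.
Conjugate update: add total count to the shape and total exposure to the rate, giving Gamma(122, 13).
Predictive mean over a 6-month window = T·E[λ|data] = 6·122/13 = 732/13.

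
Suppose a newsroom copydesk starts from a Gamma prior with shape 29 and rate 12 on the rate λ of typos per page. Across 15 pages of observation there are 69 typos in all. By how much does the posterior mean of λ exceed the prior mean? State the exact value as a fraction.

131/108

Total count 69 over total exposure 15 pages.
Posterior: α' = 29 + 69 = 98, β' = 12 + 15 = 27.
Posterior mean = 98/27 = 98/27; prior mean = 29/12 = 29/12. Difference = 98/27 − 29/12 = 131/108.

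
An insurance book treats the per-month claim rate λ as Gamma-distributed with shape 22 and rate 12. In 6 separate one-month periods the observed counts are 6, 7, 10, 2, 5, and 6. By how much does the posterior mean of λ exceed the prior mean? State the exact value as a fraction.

Total count: 6 + 7 + 10 + 2 + 5 + 6 = 36.
Total exposure: 6 months.
By Gamma–Poisson conjugacy, the posterior is Gamma(α + Σx, β + Σt) = Gamma(22 + 36, 12 + 6) = Gamma(58, 18).
Posterior mean = 58/18 = 29/9; prior mean = 22/12 = 11/6. Difference = 29/9 − 11/6 = 25/18.

25/18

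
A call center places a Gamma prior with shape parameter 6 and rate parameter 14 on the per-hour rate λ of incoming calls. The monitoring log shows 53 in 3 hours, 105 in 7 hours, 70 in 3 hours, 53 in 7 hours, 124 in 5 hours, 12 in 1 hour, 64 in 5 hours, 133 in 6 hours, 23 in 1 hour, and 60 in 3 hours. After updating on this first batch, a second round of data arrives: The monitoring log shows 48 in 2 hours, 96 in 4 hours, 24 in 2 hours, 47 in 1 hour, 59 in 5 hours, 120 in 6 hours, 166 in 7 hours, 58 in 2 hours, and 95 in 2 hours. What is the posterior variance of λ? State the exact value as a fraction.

Total count: 53 + 105 + 70 + 53 + 124 + 12 + 64 + 133 + 23 + 60 = 697.
Total exposure: 3 + 7 + 3 + 7 + 5 + 1 + 5 + 6 + 1 + 3 = 41 hours.
After the first batch: Gamma(6 + 697, 14 + 41) = Gamma(703, 55).
Total count: 48 + 96 + 24 + 47 + 59 + 120 + 166 + 58 + 95 = 713.
Total exposure: 2 + 4 + 2 + 1 + 5 + 6 + 7 + 2 + 2 = 31 hours.
After the second batch: Gamma(703 + 713, 55 + 31) = Gamma(1416, 86).
Posterior variance = α'/β'² = 1416/7396 = 354/1849.

354/1849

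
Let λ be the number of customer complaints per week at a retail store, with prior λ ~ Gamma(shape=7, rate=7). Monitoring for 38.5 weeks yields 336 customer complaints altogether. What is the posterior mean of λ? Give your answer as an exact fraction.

98/13

Total count 336 over total exposure 38.5 weeks.
Posterior: α' = 7 + 336 = 343, β' = 7 + 38.5 = 91/2.
Posterior mean = α'/β' = 343/(91/2) = 98/13.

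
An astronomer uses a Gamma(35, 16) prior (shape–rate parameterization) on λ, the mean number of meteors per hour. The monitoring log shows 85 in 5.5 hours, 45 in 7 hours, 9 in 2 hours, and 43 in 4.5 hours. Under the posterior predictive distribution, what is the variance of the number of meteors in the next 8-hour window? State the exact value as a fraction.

10664/175

Total count: 85 + 45 + 9 + 43 = 182.
Total exposure: 5.5 + 7 + 2 + 4.5 = 19 hours.
By Gamma–Poisson conjugacy, the posterior is Gamma(α + Σx, β + Σt) = Gamma(35 + 182, 16 + 19) = Gamma(217, 35).
The posterior predictive for a window of length T is Negative Binomial with variance T·α'·(β'+T)/β'² = 8·217·43/1225 = 10664/175.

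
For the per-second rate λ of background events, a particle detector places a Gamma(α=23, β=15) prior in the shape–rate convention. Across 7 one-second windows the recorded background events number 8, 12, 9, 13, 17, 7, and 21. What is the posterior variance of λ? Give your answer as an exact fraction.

5/22

Total count: 8 + 12 + 9 + 13 + 17 + 7 + 21 = 87.
Total exposure: 7 seconds.
The Gamma prior is conjugate for the Poisson rate, so λ | data ~ Gamma(23+87, 15+7) = Gamma(110, 22).
Posterior variance = α'/β'² = 110/484 = 5/22.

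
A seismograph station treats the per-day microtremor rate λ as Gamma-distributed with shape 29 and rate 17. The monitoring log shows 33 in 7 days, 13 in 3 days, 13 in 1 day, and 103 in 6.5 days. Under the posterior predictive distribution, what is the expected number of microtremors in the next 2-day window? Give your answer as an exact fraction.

764/69

Total count: 33 + 13 + 13 + 103 = 162.
Total exposure: 7 + 3 + 1 + 6.5 = 17.5 days.
By Gamma–Poisson conjugacy, the posterior is Gamma(α + Σx, β + Σt) = Gamma(29 + 162, 17 + 17.5) = Gamma(191, 69/2).
Predictive mean over a 2-day window = T·E[λ|data] = 2·191/(69/2) = 764/69.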